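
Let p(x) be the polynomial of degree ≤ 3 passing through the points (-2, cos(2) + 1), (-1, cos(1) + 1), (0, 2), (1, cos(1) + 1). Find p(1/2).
cos(2)/16 + 31/16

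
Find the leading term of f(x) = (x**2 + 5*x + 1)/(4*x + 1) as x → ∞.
x/4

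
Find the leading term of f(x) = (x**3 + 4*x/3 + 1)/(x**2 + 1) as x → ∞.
x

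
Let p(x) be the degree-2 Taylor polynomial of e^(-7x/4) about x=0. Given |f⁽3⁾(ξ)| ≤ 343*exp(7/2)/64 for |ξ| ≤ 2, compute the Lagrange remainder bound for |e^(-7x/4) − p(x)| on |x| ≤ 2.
343*exp(7/2)/48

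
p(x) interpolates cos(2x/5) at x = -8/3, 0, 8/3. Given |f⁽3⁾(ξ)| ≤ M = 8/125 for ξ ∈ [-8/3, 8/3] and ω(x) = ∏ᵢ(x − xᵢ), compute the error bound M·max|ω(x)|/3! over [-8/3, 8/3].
4096*sqrt(3)/91125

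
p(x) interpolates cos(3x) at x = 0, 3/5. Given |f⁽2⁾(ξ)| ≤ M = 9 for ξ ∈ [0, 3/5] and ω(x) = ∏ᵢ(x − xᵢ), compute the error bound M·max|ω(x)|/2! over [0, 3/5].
81/200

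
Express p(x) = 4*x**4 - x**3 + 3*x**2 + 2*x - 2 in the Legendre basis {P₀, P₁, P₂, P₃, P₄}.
(-1/5)P₀ + (7/5)P₁ + (30/7)P₂ + (-2/5)P₃ + (32/35)P₄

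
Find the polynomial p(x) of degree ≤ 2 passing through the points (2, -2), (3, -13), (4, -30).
-3*x**2 + 4*x + 2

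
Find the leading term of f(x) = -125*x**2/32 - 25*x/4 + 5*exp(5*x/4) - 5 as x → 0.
625*x**3/384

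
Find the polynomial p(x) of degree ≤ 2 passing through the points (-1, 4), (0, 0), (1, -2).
x**2 - 3*x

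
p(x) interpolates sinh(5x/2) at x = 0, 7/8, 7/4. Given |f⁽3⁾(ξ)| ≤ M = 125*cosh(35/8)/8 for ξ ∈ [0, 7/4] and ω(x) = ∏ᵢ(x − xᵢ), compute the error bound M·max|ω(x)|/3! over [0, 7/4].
42875*sqrt(3)*cosh(35/8)/110592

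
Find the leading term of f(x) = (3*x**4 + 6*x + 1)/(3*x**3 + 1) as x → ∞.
x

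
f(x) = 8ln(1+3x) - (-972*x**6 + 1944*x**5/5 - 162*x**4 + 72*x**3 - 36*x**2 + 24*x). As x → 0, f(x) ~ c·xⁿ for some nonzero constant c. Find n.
7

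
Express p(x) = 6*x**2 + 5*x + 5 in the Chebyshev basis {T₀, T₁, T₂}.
(8)T₀ + (5)T₁ + (3)T₂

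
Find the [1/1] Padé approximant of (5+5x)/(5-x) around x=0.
(x + 1)/(1 - x/5)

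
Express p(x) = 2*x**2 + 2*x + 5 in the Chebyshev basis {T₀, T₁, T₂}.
(6)T₀ + (2)T₁ + T₂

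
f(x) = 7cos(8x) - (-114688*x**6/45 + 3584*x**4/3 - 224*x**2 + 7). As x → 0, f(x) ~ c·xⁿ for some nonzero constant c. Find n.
8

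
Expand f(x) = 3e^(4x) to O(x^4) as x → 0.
3 + 12*x + 24*x**2 + 32*x**3 + O(x**4)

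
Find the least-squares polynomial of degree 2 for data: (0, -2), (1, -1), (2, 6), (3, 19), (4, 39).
-67/35 + (-83/35)x + (22/7)x²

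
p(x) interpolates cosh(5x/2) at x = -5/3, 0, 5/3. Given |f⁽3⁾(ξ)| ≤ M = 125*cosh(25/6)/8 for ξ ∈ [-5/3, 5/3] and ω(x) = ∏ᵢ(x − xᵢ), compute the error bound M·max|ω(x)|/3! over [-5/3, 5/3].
15625*sqrt(3)*cosh(25/6)/5832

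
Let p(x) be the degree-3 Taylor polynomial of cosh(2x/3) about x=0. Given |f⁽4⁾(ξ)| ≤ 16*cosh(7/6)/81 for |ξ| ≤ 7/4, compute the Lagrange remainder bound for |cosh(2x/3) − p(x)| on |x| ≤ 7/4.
2401*cosh(7/6)/31104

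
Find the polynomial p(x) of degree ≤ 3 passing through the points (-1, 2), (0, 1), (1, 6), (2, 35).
3*x**3 + 3*x**2 - x + 1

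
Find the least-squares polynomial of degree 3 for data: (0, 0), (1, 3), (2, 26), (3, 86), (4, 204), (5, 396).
(-23/42)x + (15/28)x² + (37/12)x³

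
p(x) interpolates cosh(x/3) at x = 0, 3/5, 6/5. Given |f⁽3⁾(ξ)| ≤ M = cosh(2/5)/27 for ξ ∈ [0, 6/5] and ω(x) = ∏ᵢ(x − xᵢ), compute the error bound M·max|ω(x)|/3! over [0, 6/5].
sqrt(3)*cosh(2/5)/3375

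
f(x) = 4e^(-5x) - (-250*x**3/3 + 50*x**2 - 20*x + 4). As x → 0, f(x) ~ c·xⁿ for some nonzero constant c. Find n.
4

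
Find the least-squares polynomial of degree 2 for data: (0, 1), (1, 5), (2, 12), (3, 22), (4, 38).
44/35 + (97/70)x + (27/14)x²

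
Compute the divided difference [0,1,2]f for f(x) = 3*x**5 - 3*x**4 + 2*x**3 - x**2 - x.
29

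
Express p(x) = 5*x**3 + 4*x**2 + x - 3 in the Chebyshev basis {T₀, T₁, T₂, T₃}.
-T₀ + (19/4)T₁ + (2)T₂ + (5/4)T₃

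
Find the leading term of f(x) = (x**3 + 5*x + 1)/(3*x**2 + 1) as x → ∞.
x/3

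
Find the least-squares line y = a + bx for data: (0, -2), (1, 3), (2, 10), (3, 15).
a = -11/5, b = 29/5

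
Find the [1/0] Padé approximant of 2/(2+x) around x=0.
1 - x/2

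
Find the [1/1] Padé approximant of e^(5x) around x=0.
(5*x/2 + 1)/(1 - 5*x/2)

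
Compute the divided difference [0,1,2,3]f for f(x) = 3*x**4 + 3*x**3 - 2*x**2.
21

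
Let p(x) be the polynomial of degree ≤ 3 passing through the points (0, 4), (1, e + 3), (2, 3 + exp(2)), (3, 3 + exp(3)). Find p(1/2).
-5*exp(2)/16 + exp(3)/16 + 15*e/16 + 53/16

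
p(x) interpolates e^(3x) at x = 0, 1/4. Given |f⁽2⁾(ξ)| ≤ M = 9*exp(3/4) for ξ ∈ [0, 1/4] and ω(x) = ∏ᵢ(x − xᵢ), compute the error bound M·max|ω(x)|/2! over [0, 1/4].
9*exp(3/4)/128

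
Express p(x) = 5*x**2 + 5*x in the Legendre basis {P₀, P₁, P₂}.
(5/3)P₀ + (5)P₁ + (10/3)P₂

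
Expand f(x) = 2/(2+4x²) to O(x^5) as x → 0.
1 - 2*x**2 + 4*x**4 + O(x**5)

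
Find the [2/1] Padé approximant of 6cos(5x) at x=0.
6 - 75*x**2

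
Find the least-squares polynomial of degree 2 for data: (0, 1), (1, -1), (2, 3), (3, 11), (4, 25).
33/35 + (-30/7)x + (18/7)x²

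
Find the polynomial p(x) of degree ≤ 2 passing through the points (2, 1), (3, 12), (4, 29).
3*x**2 - 4*x - 3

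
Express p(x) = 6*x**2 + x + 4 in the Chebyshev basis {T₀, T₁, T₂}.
(7)T₀ + T₁ + (3)T₂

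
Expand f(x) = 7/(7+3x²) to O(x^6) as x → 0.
1 - 3*x**2/7 + 9*x**4/49 + O(x**6)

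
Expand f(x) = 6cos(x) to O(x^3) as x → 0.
6 - 3*x**2 + O(x**3)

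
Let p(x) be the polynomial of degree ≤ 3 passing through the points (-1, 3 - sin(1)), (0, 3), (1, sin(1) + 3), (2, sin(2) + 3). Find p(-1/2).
-5*sin(1)/8 + sin(2)/16 + 3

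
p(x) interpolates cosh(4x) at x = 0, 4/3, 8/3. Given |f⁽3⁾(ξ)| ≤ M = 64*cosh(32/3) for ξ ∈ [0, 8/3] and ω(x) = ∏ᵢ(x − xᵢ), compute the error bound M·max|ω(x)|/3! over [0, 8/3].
4096*sqrt(3)*cosh(32/3)/729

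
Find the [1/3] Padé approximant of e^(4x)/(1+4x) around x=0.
(3*x/2 + 1)/(28*x**3/3 - 8*x**2 + 3*x/2 + 1)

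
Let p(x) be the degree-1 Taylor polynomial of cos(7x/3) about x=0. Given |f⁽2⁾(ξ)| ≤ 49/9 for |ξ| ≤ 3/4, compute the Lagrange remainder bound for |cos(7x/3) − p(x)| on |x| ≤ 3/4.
49/32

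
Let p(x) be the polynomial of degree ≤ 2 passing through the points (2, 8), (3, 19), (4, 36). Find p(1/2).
11/4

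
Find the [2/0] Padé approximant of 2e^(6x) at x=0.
36*x**2 + 12*x + 2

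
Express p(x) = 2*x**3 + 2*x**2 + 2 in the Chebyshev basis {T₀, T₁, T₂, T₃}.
(3)T₀ + (3/2)T₁ + T₂ + (1/2)T₃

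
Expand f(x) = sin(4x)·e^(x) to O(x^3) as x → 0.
4*x + 4*x**2 + O(x**3)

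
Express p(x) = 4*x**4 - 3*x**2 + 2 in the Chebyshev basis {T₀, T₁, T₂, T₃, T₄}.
(2)T₀ + (1/2)T₂ + (1/2)T₄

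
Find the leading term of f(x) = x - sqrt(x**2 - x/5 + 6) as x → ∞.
1/10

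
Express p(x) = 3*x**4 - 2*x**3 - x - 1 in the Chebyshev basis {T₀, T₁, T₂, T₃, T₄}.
(1/8)T₀ + (-5/2)T₁ + (3/2)T₂ + (-1/2)T₃ + (3/8)T₄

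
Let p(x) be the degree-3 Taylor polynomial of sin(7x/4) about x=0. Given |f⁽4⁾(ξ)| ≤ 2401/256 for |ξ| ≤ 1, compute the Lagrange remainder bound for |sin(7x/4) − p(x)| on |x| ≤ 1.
2401/6144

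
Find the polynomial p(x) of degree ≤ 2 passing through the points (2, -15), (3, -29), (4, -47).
-2*x**2 - 4*x + 1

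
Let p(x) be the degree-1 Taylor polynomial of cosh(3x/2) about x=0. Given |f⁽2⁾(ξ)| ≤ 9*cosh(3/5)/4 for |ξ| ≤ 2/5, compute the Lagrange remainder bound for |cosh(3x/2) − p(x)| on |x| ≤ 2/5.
9*cosh(3/5)/50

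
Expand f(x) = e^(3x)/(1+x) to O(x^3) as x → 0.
1 + 2*x + 5*x**2/2 + O(x**3)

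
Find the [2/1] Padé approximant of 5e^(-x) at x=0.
(5*x**2/6 - 10*x/3 + 5)/(x/3 + 1)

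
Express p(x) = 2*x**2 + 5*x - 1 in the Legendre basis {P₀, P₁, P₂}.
(-1/3)P₀ + (5)P₁ + (4/3)P₂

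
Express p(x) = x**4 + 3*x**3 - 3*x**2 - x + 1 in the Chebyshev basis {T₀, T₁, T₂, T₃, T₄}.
(-1/8)T₀ + (5/4)T₁ - T₂ + (3/4)T₃ + (1/8)T₄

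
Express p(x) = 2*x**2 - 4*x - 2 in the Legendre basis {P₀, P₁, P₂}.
(-4/3)P₀ + (-4)P₁ + (4/3)P₂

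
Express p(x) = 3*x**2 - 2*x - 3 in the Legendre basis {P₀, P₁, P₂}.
(-2)P₀ + (-2)P₁ + (2)P₂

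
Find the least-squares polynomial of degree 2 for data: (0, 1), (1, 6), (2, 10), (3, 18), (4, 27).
46/35 + (104/35)x + (6/7)x²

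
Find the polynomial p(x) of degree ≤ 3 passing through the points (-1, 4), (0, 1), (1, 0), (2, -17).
-3*x**3 + x**2 + x + 1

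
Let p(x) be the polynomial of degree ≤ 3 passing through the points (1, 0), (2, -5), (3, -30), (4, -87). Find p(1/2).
-5/4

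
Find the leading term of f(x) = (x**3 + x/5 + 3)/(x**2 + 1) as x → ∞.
x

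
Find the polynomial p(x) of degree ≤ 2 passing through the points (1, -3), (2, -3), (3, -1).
x**2 - 3*x - 1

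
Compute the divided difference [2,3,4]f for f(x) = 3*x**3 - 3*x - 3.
27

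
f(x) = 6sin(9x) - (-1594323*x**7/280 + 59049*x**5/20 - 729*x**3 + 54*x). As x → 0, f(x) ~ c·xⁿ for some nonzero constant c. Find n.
9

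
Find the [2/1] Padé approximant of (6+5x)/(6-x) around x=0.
(5*x/6 + 1)/(1 - x/6)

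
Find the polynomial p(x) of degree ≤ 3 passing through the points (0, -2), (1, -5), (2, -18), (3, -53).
-2*x**3 + x**2 - 2*x - 2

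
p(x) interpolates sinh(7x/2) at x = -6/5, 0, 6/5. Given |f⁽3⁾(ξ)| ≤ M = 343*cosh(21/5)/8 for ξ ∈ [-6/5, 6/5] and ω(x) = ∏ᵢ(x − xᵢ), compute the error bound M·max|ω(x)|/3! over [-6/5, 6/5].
343*sqrt(3)*cosh(21/5)/125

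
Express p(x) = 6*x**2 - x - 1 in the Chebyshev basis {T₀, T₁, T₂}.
(2)T₀ - T₁ + (3)T₂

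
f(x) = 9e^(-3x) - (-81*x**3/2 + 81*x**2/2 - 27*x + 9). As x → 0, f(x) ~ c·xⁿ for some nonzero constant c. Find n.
4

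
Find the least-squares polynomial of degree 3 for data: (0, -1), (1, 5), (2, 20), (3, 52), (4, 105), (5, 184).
-55/63 + (389/189)x + (629/252)x² + (97/108)x³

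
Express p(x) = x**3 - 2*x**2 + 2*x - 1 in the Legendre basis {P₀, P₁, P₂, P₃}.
(-5/3)P₀ + (13/5)P₁ + (-4/3)P₂ + (2/5)P₃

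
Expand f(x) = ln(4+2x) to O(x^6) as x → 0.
log(4) + x/2 - x**2/8 + x**3/24 - x**4/64 + x**5/160 + O(x**6)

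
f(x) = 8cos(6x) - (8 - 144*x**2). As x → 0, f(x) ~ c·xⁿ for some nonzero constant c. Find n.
4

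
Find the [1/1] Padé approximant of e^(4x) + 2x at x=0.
(14*x/3 + 1)/(1 - 4*x/3)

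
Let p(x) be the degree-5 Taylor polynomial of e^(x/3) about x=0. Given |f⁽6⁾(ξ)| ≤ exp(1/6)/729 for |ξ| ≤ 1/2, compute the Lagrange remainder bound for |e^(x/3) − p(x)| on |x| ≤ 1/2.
exp(1/6)/33592320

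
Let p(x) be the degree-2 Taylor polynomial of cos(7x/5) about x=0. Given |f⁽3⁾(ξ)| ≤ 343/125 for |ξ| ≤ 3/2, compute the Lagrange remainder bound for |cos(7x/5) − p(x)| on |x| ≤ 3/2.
3087/2000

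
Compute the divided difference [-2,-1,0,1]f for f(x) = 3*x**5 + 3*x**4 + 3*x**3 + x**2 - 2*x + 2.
12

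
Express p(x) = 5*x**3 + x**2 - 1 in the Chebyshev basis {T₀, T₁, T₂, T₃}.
(-1/2)T₀ + (15/4)T₁ + (1/2)T₂ + (5/4)T₃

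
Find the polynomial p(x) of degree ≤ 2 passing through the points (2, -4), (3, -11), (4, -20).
-x**2 - 2*x + 4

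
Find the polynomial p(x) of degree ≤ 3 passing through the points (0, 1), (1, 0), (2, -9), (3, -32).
-x**3 - x**2 + x + 1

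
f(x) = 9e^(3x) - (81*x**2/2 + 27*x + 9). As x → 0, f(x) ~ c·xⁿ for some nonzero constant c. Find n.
3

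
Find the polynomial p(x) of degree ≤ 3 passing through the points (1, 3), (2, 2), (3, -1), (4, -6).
-x**2 + 2*x + 2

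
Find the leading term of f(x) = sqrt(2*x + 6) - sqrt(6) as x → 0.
sqrt(6)*x/6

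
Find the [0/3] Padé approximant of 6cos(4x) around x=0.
6/(8*x**2 + 1)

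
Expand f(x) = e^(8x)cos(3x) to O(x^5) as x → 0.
1 + 8*x + 55*x**2/2 + 148*x**3/3 + 721*x**4/24 + O(x**5)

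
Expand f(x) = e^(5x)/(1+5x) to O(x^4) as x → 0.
1 + 25*x**2/2 - 125*x**3/3 + O(x**4)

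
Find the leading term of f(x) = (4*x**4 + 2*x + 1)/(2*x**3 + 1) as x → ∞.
2*x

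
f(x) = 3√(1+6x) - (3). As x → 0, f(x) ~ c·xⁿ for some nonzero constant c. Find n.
1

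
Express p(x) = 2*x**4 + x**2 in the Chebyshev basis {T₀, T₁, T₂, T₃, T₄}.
(5/4)T₀ + (3/2)T₂ + (1/4)T₄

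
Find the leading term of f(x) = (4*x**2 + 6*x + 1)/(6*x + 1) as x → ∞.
2*x/3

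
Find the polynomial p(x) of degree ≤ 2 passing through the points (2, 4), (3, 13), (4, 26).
2*x**2 - x - 2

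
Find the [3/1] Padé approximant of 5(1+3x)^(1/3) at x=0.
(-5*x**3/3 + 5*x**2 + 15*x + 5)/(2*x + 1)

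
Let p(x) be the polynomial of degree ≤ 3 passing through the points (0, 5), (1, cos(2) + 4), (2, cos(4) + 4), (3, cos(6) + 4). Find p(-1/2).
21*cos(4)/16 - 5*cos(6)/16 - 35*cos(2)/16 + 99/16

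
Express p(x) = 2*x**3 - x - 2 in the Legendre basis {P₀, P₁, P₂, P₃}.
(-2)P₀ + (1/5)P₁ + (4/5)P₃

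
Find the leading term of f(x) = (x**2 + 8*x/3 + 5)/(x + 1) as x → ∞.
x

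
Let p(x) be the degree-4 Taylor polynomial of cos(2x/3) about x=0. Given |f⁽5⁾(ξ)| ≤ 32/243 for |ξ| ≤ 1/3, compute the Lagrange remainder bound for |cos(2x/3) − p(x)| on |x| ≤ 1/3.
4/885735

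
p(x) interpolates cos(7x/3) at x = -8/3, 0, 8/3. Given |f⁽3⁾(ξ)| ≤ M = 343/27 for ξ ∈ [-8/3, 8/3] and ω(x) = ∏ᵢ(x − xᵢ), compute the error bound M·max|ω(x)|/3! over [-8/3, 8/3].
175616*sqrt(3)/19683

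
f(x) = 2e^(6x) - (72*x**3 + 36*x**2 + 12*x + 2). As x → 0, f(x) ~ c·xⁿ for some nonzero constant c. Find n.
4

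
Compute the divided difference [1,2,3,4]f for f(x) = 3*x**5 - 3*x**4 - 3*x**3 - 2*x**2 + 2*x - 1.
162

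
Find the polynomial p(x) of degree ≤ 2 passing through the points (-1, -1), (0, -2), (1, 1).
2*x**2 + x - 2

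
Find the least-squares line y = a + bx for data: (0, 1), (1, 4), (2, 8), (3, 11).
a = 9/10, b = 17/5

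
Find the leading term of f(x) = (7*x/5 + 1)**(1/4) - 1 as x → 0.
7*x/20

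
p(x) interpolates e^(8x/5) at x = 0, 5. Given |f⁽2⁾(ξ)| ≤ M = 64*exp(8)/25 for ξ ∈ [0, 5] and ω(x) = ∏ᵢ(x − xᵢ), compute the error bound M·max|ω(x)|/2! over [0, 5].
8*exp(8)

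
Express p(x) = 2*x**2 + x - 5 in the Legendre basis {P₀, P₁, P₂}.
(-13/3)P₀ + P₁ + (4/3)P₂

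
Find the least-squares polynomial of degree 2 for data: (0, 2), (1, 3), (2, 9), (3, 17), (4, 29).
64/35 + (-2/35)x + (12/7)x²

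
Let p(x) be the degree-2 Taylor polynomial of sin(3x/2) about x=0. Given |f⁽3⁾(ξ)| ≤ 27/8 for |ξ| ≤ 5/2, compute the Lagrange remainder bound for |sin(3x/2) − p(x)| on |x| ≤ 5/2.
1125/128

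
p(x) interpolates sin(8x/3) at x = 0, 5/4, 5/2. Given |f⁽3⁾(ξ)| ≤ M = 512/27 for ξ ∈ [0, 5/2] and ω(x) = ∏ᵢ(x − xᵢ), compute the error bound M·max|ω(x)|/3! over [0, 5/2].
1000*sqrt(3)/729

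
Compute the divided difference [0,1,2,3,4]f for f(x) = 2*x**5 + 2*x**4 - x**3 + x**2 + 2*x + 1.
22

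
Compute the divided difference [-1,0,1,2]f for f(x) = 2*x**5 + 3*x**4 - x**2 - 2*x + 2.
16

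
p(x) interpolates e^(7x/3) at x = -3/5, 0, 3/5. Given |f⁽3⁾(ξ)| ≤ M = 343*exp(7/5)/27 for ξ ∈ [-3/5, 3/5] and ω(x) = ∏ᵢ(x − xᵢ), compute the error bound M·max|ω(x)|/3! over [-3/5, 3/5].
343*sqrt(3)*exp(7/5)/3375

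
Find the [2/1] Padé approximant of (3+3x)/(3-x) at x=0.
(x + 1)/(1 - x/3)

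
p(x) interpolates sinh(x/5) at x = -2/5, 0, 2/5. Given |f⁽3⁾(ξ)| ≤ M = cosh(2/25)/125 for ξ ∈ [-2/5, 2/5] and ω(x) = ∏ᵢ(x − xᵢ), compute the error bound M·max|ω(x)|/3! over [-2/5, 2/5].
8*sqrt(3)*cosh(2/25)/421875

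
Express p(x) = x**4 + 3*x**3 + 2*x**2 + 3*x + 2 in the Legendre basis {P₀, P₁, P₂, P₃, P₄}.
(43/15)P₀ + (24/5)P₁ + (40/21)P₂ + (6/5)P₃ + (8/35)P₄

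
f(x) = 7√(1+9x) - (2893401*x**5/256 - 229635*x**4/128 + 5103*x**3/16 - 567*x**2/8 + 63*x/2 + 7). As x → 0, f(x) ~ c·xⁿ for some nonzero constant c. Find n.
6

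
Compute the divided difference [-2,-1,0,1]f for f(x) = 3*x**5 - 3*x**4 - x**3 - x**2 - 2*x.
20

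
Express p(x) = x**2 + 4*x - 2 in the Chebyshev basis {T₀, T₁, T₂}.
(-3/2)T₀ + (4)T₁ + (1/2)T₂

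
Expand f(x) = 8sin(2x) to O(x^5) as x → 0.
16*x - 32*x**3/3 + O(x**5)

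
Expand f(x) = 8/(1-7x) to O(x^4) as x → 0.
8 + 56*x + 392*x**2 + 2744*x**3 + O(x**4)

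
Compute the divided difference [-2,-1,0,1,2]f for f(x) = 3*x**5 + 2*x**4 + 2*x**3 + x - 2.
2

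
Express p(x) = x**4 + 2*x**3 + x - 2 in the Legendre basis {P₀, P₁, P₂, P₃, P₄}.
(-9/5)P₀ + (11/5)P₁ + (4/7)P₂ + (4/5)P₃ + (8/35)P₄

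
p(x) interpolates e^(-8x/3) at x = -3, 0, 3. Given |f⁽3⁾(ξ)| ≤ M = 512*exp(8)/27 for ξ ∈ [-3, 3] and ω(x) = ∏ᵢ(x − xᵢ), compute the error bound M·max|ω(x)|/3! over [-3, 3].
512*sqrt(3)*exp(8)/27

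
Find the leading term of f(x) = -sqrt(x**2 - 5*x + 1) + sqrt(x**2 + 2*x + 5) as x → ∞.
7/2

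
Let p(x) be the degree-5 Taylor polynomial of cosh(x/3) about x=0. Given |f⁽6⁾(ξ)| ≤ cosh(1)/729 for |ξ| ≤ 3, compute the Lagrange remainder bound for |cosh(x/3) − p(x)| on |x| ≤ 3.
cosh(1)/720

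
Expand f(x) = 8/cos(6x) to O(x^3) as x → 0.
8 + 144*x**2 + O(x**3)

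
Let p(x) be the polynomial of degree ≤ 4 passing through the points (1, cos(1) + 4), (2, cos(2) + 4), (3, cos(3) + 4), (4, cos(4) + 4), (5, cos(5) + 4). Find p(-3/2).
5005*cos(3)/64 + 1155*cos(5)/128 + 4 + 3003*cos(1)/128 - 1365*cos(4)/32 - 2145*cos(2)/32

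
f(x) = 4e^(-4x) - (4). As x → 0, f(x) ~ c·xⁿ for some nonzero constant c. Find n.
1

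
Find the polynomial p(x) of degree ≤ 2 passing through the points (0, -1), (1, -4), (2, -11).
-2*x**2 - x - 1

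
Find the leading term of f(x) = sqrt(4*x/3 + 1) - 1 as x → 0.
2*x/3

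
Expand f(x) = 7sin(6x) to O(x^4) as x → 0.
42*x - 252*x**3 + O(x**4)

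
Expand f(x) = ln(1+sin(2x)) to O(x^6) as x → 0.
2*x - 2*x**2 + 4*x**3/3 - 4*x**4/3 + 4*x**5/3 + O(x**6)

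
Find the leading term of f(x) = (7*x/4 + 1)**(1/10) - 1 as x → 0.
7*x/40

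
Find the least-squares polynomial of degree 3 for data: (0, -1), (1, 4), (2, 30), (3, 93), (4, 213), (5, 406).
-65/63 + (359/378)x + (23/18)x² + (80/27)x³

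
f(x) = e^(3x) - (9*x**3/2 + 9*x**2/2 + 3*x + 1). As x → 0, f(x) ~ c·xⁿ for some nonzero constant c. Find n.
4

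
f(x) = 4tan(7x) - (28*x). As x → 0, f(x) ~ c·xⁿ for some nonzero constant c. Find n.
3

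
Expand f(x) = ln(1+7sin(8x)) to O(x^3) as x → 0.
56*x - 1568*x**2 + O(x**3)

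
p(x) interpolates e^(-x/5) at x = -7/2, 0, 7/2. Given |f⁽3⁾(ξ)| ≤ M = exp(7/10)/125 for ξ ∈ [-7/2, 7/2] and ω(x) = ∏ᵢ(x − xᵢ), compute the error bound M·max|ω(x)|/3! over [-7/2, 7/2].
343*sqrt(3)*exp(7/10)/27000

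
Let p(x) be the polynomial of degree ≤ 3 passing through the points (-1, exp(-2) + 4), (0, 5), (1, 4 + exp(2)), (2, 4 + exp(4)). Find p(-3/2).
((-5*exp(4) + 29 + 21*exp(2))*exp(2) + 35)*exp(-2)/16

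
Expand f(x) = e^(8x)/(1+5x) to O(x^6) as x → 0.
1 + 3*x + 17*x**2 + x**3/3 + 169*x**4 - 8579*x**5/15 + O(x**6)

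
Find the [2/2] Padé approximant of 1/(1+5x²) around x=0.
1/(5*x**2 + 1)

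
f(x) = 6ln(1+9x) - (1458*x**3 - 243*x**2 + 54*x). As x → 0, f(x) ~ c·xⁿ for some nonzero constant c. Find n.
4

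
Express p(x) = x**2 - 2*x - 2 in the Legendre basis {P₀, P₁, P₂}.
(-5/3)P₀ + (-2)P₁ + (2/3)P₂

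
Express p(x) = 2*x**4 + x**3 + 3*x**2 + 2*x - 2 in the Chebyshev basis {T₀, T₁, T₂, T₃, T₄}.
(1/4)T₀ + (11/4)T₁ + (5/2)T₂ + (1/4)T₃ + (1/4)T₄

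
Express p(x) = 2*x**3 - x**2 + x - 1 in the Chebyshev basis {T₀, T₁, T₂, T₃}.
(-3/2)T₀ + (5/2)T₁ + (-1/2)T₂ + (1/2)T₃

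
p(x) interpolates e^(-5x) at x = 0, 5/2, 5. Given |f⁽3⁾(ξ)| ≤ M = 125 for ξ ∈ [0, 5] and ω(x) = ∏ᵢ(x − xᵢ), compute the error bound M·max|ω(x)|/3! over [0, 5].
15625*sqrt(3)/216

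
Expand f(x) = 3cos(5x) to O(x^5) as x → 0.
3 - 75*x**2/2 + 625*x**4/8 + O(x**5)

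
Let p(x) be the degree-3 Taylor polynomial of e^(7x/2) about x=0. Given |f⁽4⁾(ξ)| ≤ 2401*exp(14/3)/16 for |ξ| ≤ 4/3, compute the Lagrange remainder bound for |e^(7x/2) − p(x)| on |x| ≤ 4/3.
4802*exp(14/3)/243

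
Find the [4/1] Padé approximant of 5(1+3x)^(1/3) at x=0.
(5*x**4/3 - 8*x**3/3 + 6*x**2 + 16*x + 5)/(11*x/5 + 1)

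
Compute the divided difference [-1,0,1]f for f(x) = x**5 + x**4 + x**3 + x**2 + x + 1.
2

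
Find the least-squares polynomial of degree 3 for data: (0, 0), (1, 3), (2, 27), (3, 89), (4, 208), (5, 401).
-1/63 + (-241/189)x + (25/18)x² + (161/54)x³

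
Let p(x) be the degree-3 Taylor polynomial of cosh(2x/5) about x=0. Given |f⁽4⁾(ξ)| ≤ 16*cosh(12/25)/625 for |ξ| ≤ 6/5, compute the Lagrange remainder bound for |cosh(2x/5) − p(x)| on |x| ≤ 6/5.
864*cosh(12/25)/390625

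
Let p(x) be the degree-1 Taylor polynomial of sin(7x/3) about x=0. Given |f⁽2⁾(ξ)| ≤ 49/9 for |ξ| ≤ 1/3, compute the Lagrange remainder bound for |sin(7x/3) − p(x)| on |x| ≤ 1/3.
49/162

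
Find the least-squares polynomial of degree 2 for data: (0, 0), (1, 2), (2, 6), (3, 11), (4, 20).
1/7 + (43/70)x + (15/14)x²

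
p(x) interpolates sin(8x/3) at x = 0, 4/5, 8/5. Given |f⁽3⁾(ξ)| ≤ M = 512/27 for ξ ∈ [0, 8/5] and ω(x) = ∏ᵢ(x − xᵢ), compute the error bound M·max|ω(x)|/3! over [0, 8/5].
32768*sqrt(3)/91125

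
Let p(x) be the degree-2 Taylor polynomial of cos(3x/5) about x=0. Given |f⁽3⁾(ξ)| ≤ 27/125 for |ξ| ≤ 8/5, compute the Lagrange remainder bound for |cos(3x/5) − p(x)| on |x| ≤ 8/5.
2304/15625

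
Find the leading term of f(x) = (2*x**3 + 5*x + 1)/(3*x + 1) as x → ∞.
2*x**2/3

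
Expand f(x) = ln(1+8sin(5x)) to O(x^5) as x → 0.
40*x - 800*x**2 + 63500*x**3/3 - 1900000*x**4/3 + O(x**5)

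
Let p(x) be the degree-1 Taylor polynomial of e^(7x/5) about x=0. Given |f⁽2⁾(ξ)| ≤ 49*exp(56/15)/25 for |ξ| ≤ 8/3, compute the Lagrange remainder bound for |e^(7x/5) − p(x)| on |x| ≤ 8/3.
1568*exp(56/15)/225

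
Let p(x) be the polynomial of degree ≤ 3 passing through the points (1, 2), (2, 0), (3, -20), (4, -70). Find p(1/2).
0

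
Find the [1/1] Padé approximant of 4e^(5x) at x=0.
(10*x + 4)/(1 - 5*x/2)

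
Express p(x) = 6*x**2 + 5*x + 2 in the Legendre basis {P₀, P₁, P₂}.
(4)P₀ + (5)P₁ + (4)P₂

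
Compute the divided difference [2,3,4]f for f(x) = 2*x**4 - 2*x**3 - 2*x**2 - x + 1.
90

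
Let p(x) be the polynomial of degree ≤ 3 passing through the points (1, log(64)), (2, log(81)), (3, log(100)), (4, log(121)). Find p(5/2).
-log(11)/8 - 3*log(2)/8 + 9*log(3)/4 + 9*log(10)/8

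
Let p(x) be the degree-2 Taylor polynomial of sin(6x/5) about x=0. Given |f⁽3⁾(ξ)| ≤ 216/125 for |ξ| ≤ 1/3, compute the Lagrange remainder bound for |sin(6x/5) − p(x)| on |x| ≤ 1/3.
4/375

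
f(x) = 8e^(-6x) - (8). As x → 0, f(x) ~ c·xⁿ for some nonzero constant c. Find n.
1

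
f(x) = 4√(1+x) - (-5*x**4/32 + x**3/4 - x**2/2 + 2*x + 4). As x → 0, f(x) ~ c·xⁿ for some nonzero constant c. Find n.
5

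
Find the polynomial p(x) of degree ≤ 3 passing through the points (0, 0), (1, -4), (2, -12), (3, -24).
-2*x**2 - 2*x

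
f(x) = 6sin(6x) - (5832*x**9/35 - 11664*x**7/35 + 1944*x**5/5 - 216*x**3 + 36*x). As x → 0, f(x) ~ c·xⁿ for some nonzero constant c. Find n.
11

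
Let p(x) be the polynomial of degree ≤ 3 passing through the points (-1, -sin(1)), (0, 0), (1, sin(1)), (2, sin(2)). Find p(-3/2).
-7*sin(1)/8 - 5*sin(2)/16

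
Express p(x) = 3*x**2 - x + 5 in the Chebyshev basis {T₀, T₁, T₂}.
(13/2)T₀ - T₁ + (3/2)T₂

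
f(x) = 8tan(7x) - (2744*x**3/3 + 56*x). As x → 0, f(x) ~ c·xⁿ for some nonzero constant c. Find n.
5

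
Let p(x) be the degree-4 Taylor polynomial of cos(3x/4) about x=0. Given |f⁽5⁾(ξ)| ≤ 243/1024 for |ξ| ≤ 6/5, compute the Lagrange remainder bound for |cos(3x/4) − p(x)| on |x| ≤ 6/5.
19683/4000000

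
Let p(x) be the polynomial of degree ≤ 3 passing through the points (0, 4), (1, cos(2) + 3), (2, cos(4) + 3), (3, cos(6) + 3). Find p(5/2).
15*cos(4)/16 - 5*cos(2)/16 + 5*cos(6)/16 + 49/16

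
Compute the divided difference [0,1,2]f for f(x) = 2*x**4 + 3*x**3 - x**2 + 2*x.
22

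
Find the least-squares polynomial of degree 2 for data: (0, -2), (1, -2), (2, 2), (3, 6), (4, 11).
-83/35 + (19/35)x + (5/7)x²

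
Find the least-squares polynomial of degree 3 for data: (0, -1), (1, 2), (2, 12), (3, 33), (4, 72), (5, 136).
-47/42 + (671/252)x + (-4/21)x² + (37/36)x³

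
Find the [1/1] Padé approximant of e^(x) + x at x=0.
(7*x/4 + 1)/(1 - x/4)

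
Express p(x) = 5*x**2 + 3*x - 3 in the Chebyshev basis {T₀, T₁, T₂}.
(-1/2)T₀ + (3)T₁ + (5/2)T₂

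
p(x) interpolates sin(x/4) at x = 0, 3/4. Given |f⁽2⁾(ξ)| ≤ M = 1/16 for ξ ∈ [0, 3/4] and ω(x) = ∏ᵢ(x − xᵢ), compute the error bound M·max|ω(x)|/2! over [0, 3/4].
9/2048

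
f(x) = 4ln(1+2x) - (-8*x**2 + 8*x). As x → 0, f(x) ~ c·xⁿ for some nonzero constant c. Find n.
3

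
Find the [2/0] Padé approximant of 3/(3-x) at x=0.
x**2/9 + x/3 + 1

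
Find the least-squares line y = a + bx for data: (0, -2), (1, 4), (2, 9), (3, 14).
a = -17/10, b = 53/10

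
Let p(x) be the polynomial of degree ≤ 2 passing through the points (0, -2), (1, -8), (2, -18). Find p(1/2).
-9/2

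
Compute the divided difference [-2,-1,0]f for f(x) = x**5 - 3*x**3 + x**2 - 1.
-5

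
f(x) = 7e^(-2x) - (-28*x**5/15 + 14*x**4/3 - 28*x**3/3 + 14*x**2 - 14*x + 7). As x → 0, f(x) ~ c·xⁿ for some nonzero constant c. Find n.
6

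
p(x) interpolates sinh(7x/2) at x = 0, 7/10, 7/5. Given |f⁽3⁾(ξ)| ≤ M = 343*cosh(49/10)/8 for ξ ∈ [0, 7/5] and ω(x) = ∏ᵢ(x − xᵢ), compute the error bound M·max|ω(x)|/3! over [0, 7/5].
117649*sqrt(3)*cosh(49/10)/216000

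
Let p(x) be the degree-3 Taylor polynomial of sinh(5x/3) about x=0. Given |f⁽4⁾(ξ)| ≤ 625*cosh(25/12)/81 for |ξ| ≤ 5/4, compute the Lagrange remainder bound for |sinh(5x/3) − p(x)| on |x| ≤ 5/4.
390625*cosh(25/12)/497664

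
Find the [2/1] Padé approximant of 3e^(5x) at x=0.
(25*x**2/2 + 10*x + 3)/(1 - 5*x/3)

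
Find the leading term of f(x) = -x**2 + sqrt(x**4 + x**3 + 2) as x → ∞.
x/2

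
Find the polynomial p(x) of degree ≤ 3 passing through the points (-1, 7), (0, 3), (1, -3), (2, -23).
-2*x**3 - x**2 - 3*x + 3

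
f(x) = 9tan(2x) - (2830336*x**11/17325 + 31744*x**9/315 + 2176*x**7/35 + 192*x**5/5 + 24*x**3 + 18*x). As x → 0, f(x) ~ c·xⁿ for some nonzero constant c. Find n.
13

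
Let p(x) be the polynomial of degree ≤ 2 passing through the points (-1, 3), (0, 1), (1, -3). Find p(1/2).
-3/4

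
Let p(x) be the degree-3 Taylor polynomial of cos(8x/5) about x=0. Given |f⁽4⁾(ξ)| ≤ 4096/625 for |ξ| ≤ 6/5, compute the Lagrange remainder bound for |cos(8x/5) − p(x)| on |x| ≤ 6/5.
221184/390625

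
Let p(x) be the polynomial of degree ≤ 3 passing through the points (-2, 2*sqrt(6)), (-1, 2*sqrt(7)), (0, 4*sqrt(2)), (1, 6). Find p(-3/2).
-5*sqrt(2)/4 + 3/8 + 5*sqrt(6)/8 + 15*sqrt(7)/8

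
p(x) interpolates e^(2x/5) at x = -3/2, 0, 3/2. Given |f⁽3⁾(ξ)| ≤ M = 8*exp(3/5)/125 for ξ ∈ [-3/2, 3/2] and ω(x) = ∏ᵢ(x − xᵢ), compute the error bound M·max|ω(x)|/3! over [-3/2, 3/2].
sqrt(3)*exp(3/5)/125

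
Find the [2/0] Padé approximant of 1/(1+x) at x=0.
x**2 - x + 1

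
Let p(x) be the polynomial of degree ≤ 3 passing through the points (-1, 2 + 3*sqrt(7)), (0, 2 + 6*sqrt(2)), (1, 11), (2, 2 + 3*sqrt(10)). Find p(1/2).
-3*sqrt(10)/16 - 3*sqrt(7)/16 + 27*sqrt(2)/8 + 113/16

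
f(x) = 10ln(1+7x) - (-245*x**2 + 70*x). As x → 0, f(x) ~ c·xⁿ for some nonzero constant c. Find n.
3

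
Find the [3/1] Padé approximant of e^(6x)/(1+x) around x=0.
(126*x**3/23 + 144*x**2/23 + 84*x/23 + 1)/(1 - 31*x/23)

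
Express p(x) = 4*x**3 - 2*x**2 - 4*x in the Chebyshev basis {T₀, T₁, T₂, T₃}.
-T₀ - T₁ - T₂ + T₃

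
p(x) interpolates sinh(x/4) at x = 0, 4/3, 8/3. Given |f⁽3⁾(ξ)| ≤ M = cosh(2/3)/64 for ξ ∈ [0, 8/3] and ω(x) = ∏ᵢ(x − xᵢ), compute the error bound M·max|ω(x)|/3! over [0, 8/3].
sqrt(3)*cosh(2/3)/729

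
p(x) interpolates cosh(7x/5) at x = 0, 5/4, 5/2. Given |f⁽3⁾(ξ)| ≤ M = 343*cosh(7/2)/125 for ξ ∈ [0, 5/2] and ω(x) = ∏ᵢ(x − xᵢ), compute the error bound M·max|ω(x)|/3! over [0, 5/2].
343*sqrt(3)*cosh(7/2)/1728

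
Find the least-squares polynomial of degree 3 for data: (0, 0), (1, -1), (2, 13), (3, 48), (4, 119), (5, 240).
-41/126 + (-145/108)x + (-79/252)x² + (55/27)x³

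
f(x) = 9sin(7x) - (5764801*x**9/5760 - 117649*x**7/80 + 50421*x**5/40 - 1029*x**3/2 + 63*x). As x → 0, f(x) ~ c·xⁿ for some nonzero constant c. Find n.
11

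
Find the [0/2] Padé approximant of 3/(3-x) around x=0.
1/(1 - x/3)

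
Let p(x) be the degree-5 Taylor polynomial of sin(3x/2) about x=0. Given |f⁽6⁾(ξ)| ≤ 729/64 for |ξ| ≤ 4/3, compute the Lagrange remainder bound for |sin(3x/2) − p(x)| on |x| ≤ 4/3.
4/45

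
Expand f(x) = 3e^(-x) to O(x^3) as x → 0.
3 - 3*x + 3*x**2/2 + O(x**3)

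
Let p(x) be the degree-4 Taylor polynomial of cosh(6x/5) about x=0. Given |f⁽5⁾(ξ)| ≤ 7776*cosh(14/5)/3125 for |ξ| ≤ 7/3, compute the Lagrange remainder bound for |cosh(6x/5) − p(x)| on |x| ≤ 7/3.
67228*cosh(14/5)/46875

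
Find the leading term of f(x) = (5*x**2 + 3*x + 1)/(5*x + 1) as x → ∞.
x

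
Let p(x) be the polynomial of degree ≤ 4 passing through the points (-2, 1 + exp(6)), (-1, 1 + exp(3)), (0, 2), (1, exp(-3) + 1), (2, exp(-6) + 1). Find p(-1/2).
((-5*exp(6) + 218 + 60*exp(3))*exp(6) - 20*exp(3) + 3)*exp(-6)/128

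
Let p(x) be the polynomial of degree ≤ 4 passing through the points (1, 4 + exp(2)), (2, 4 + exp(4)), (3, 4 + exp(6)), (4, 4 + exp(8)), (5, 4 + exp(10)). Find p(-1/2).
-385*exp(8)/32 - 693*exp(4)/32 + 4 + 1155*exp(2)/128 + 1485*exp(6)/64 + 315*exp(10)/128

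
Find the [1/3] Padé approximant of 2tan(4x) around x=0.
8*x/(1 - 16*x**2/3)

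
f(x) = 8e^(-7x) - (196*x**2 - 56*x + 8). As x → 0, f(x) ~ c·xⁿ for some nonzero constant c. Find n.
3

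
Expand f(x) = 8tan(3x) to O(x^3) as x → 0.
24*x + O(x**3)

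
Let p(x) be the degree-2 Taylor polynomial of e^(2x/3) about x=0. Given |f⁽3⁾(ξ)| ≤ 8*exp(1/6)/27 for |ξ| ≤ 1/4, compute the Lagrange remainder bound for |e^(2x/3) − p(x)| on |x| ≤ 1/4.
exp(1/6)/1296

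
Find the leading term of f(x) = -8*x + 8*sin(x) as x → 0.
-4*x**3/3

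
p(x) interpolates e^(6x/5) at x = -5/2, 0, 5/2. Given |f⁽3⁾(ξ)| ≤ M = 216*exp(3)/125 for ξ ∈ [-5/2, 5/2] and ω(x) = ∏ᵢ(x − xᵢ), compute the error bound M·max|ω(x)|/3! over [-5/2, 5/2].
sqrt(3)*exp(3)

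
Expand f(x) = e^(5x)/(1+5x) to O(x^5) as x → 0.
1 + 25*x**2/2 - 125*x**3/3 + 1875*x**4/8 + O(x**5)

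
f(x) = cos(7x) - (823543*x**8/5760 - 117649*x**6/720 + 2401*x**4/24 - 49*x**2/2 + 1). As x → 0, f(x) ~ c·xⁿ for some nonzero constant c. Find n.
10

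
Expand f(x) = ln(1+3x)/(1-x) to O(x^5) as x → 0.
3*x - 3*x**2/2 + 15*x**3/2 - 51*x**4/4 + O(x**5)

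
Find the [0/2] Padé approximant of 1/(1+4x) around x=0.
1/(4*x + 1)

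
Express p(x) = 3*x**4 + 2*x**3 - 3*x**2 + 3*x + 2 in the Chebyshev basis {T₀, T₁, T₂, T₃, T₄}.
(13/8)T₀ + (9/2)T₁ + (1/2)T₃ + (3/8)T₄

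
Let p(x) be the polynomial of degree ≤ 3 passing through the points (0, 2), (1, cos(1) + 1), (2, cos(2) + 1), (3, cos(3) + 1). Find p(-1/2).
-35*cos(1)/16 + 21*cos(2)/16 - 5*cos(3)/16 + 51/16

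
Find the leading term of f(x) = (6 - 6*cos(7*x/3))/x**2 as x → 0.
49/3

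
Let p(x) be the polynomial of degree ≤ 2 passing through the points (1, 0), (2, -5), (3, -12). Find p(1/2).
7/4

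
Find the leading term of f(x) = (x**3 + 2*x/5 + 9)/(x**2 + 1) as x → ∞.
x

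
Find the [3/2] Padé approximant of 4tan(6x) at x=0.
(-288*x**3/5 + 24*x)/(1 - 72*x**2/5)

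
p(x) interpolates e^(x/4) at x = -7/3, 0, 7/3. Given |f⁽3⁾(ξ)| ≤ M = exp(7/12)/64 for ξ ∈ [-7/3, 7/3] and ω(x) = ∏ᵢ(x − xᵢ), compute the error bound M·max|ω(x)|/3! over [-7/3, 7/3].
343*sqrt(3)*exp(7/12)/46656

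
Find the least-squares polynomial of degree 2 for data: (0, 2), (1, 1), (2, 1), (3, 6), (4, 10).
68/35 + (-153/70)x + (15/14)x²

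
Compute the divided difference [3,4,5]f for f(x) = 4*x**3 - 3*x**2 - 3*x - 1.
45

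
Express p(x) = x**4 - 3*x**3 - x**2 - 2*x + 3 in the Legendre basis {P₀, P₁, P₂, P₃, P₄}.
(43/15)P₀ + (-19/5)P₁ + (-2/21)P₂ + (-6/5)P₃ + (8/35)P₄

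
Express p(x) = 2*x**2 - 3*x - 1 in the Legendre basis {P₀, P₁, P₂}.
(-1/3)P₀ + (-3)P₁ + (4/3)P₂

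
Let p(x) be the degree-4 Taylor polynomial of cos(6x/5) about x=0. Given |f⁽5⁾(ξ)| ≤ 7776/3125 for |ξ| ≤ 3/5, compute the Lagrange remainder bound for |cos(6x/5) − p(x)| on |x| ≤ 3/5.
78732/48828125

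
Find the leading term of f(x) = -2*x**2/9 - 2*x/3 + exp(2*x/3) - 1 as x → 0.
4*x**3/81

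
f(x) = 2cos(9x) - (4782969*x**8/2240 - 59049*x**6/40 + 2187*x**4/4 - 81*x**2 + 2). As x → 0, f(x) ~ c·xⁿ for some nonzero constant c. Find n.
10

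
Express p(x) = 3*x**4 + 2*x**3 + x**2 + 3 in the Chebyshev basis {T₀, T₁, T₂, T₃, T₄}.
(37/8)T₀ + (3/2)T₁ + (2)T₂ + (1/2)T₃ + (3/8)T₄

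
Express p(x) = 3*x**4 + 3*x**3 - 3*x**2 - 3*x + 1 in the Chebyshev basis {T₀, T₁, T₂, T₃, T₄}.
(5/8)T₀ + (-3/4)T₁ + (3/4)T₃ + (3/8)T₄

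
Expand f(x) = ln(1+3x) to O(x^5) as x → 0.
3*x - 9*x**2/2 + 9*x**3 - 81*x**4/4 + O(x**5)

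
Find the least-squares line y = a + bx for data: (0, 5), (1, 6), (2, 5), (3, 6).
a = 26/5, b = 1/5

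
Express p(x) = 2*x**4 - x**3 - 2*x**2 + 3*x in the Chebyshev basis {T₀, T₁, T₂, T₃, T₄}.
(-1/4)T₀ + (9/4)T₁ + (-1/4)T₃ + (1/4)T₄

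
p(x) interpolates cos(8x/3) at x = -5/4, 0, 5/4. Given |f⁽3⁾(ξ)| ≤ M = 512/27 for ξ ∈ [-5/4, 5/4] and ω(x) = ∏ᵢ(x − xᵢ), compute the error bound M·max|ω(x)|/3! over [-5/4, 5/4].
1000*sqrt(3)/729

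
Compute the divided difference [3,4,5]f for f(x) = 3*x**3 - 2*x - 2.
36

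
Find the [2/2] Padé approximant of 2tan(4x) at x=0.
8*x/(1 - 16*x**2/3)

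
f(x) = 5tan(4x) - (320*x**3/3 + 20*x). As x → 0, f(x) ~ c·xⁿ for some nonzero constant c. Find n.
5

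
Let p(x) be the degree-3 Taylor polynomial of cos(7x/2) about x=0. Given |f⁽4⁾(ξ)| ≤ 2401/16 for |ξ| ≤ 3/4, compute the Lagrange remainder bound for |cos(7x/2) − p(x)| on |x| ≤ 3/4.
64827/32768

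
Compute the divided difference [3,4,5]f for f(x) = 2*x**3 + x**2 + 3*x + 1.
25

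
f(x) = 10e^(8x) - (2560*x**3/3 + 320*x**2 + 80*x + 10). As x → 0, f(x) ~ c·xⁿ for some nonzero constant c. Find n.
4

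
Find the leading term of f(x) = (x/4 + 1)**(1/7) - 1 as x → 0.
x/28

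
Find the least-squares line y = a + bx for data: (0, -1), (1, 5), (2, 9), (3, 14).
a = -3/5, b = 49/10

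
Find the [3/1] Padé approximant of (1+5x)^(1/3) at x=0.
(-125*x**3/81 + 25*x**2/9 + 5*x + 1)/(10*x/3 + 1)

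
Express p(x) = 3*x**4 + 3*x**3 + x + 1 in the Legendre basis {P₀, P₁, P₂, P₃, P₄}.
(8/5)P₀ + (14/5)P₁ + (12/7)P₂ + (6/5)P₃ + (24/35)P₄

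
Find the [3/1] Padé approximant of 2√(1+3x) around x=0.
(-27*x**3/32 + 27*x**2/8 + 27*x/4 + 2)/(15*x/8 + 1)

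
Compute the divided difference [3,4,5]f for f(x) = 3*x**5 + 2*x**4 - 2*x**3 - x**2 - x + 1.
2149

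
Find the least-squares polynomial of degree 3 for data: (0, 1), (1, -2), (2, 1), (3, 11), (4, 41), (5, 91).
59/63 + (-143/54)x + (-229/252)x² + (109/108)x³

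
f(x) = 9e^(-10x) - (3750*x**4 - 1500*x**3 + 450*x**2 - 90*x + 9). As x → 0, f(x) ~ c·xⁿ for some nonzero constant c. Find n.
5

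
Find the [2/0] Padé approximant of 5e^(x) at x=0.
5*x**2/2 + 5*x + 5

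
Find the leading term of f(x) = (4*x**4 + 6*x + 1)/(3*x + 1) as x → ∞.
4*x**3/3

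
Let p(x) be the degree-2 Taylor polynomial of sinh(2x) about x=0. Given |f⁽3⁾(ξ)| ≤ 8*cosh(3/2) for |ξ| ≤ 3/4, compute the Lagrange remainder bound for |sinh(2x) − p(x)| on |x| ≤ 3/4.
9*cosh(3/2)/16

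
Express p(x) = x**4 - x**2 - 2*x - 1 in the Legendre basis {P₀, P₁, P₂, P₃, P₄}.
(-17/15)P₀ + (-2)P₁ + (-2/21)P₂ + (8/35)P₄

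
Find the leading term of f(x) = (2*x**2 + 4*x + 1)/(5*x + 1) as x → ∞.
2*x/5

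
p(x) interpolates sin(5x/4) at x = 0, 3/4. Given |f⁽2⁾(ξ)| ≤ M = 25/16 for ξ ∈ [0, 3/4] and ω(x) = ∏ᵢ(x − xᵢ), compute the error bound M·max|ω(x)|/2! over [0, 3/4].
225/2048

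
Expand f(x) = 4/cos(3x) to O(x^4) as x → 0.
4 + 18*x**2 + O(x**4)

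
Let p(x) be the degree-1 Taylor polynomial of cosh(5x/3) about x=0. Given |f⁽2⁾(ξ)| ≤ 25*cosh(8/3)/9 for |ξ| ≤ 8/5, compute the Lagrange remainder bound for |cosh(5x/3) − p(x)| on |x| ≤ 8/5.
32*cosh(8/3)/9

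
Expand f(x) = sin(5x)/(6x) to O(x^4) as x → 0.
5/6 - 125*x**2/36 + O(x**4)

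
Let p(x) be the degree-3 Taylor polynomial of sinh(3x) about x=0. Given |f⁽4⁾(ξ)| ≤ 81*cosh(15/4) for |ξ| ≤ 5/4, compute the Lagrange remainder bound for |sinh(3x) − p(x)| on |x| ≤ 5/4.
16875*cosh(15/4)/2048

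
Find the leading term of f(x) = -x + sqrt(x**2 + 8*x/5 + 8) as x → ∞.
4/5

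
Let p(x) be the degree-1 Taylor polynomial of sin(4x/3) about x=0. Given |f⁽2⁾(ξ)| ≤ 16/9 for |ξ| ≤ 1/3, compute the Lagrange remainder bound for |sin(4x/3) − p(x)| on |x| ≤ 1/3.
8/81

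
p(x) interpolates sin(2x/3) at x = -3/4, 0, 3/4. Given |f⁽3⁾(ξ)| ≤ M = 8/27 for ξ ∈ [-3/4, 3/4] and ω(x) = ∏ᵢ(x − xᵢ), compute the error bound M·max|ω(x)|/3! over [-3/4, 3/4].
sqrt(3)/216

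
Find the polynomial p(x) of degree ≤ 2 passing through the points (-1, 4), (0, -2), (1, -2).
3*x**2 - 3*x - 2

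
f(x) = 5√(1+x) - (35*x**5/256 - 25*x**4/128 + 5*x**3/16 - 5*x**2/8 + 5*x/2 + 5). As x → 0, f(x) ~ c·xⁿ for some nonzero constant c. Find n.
6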